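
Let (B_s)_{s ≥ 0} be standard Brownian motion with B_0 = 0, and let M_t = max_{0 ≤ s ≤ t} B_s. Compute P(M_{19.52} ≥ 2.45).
P(M_{19.52} ≥ 2.45) = 2·P(B_{19.52} ≥ 2.45) = 2(1 − Φ(2.45/√19.52)) ≈ 0.5792

By the reflection principle for Brownian motion, P(M_t ≥ a) = 2 · P(B_t ≥ a) for a ≥ 0. Since B_t ~ N(0, t), P(B_t ≥ 2.45) = 1 − Φ(2.45/√t) = 1 − Φ(2.45/√19.52) = 1 − Φ(0.5545). So
  P(M_{19.52} ≥ 2.45) = 2(1 − Φ(0.5545)) ≈ 0.5792.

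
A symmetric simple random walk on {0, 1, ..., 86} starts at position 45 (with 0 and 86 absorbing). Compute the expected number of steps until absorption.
E[τ | X_0 = 45] = 1845

Let v_k = E[τ | X_0 = k]. Boundary: v_0 = v_86 = 0. Recurrence: v_k = 1 + (v_{k-1} + v_{k+1})/2 for 1 ≤ k ≤ 85. The particular solution to v_k − (v_{k-1} + v_{k+1})/2 = 1 is v_k = −k^2. Adding homogeneous solution A + B k and matching boundaries gives v_k = k (86 − k). Substituting k = 45: v_45 = 45 · 41 = 1845.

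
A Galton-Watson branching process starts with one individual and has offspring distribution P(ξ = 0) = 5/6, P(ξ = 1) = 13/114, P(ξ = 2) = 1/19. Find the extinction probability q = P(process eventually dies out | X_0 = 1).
q = 1

Mean offspring μ = 0·5/6 + 1·13/114 + 2·1/19 = 25/114 ≤ 1. For μ ≤ 1 with offspring not concentrated at 1, the Galton-Watson process goes extinct almost surely, so q = 1.
(Algebraic check: The pgf is f(s) = 5/6 + 13/114·s + 1/19·s². The extinction probability q is the smallest fixed point of f in [0, 1]. Setting s = f(s):
  1/19·s² + (13/114 − 1)·s + 5/6 = 0
  1/19·s² − (5/6 + 1/19)·s + 5/6 = 0
which factors as (s − 1)·(1/19·s − 5/6) = 0, giving roots s = 1 and s = (5/6)/(1/19) = 95/6. Since 95/6 ≥ 1, the smallest root in [0, 1] is s = 1.)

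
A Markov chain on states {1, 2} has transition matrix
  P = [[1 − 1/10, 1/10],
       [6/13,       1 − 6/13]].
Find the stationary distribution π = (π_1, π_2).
π_1 = 60/73, π_2 = 13/73

Solve πP = π with π_1 + π_2 = 1. From πP = π: π_1 · (1 − 1/10) + π_2 · 6/13 = π_1 ⇒ π_2 · 6/13 = π_1 · 1/10 ⇒ π_2/π_1 = (1/10)/(6/13) = 13/60. Together with π_1 + π_2 = 1:
  π_1 = (6/13)/(1/10 + 6/13) = (6/13)/(73/130) = 60/73,
  π_2 = (1/10)/(1/10 + 6/13) = (1/10)/(73/130) = 13/73.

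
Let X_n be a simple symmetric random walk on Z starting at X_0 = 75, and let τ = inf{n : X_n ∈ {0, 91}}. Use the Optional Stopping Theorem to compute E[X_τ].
E[X_τ] = 75

X_n is a martingale and τ is a bounded-mean stopping time (indeed τ is finite a.s. with bounded expectation since the walk is in a bounded region). By the OST, E[X_τ] = E[X_0] = 75. Equivalently: E[X_τ] = 91 · P(hit 91 first) + 0 · P(hit 0 first) = 91 · (75/91) = 75.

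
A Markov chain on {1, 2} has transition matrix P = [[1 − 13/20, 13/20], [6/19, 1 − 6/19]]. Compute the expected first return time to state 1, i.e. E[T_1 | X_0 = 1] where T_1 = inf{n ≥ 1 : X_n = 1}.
E[T_1 | X_0 = 1] = 1/π_1 = 367/120

For an irreducible recurrent Markov chain with stationary distribution π, E[T_i | X_0 = i] = 1/π_i (Kac's formula). Here π_1 = (6/19)/(13/20 + 6/19) = (6/19)/(367/380) = 120/367, so E[T_1 | X_0 = 1] = 1/π_1 = (13/20 + 6/19)/(6/19) = (367/380)/(6/19) = 367/120.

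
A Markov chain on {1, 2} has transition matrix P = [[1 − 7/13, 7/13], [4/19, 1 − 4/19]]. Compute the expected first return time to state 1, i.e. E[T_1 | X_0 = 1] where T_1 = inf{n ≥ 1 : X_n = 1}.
E[T_1 | X_0 = 1] = 1/π_1 = 185/52

For an irreducible recurrent Markov chain with stationary distribution π, E[T_i | X_0 = i] = 1/π_i (Kac's formula). Here π_1 = (4/19)/(7/13 + 4/19) = (4/19)/(185/247) = 52/185, so E[T_1 | X_0 = 1] = 1/π_1 = (7/13 + 4/19)/(4/19) = (185/247)/(4/19) = 185/52.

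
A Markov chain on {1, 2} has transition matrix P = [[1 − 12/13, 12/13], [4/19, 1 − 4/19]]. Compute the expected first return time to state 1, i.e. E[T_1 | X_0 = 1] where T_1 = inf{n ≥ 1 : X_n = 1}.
E[T_1 | X_0 = 1] = 1/π_1 = 70/13

For an irreducible recurrent Markov chain with stationary distribution π, E[T_i | X_0 = i] = 1/π_i (Kac's formula). Here π_1 = (4/19)/(12/13 + 4/19) = (4/19)/(280/247) = 13/70, so E[T_1 | X_0 = 1] = 1/π_1 = (12/13 + 4/19)/(4/19) = (280/247)/(4/19) = 70/13.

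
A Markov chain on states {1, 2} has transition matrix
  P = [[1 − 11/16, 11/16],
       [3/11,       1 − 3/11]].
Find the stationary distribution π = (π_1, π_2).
π_1 = 48/169, π_2 = 121/169

Solve πP = π with π_1 + π_2 = 1. From πP = π: π_1 · (1 − 11/16) + π_2 · 3/11 = π_1 ⇒ π_2 · 3/11 = π_1 · 11/16 ⇒ π_2/π_1 = (11/16)/(3/11) = 121/48. Together with π_1 + π_2 = 1:
  π_1 = (3/11)/(11/16 + 3/11) = (3/11)/(169/176) = 48/169,
  π_2 = (11/16)/(11/16 + 3/11) = (11/16)/(169/176) = 121/169.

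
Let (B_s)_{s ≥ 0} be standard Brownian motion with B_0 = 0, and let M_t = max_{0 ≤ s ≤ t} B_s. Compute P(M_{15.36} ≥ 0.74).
P(M_{15.36} ≥ 0.74) = 2·P(B_{15.36} ≥ 0.74) = 2(1 − Φ(0.74/√15.36)) ≈ 0.8502

By the reflection principle for Brownian motion, P(M_t ≥ a) = 2 · P(B_t ≥ a) for a ≥ 0. Since B_t ~ N(0, t), P(B_t ≥ 0.74) = 1 − Φ(0.74/√t) = 1 − Φ(0.74/√15.36) = 1 − Φ(0.1888). So
  P(M_{15.36} ≥ 0.74) = 2(1 − Φ(0.1888)) ≈ 0.8502.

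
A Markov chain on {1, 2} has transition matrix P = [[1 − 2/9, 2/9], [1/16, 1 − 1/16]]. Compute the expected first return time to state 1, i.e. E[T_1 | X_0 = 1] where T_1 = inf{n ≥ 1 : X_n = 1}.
E[T_1 | X_0 = 1] = 1/π_1 = 41/9

For an irreducible recurrent Markov chain with stationary distribution π, E[T_i | X_0 = i] = 1/π_i (Kac's formula). Here π_1 = (1/16)/(2/9 + 1/16) = (1/16)/(41/144) = 9/41, so E[T_1 | X_0 = 1] = 1/π_1 = (2/9 + 1/16)/(1/16) = (41/144)/(1/16) = 41/9.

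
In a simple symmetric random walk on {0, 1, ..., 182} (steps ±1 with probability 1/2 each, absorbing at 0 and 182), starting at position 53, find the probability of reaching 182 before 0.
P(hit 182 before 0) = 53/182

Let u_k = P(hit 182 before 0 | start at k). Then u_0 = 0, u_182 = 1, and u_k = u_{k-1}/2 + u_{k+1}/2 for 1 ≤ k ≤ 181. This harmonic recurrence is solved by u_k = k/182, giving u_53 = 53/182.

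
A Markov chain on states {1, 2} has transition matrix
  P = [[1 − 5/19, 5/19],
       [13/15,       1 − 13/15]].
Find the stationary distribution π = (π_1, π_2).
π_1 = 247/322, π_2 = 75/322

Solve πP = π with π_1 + π_2 = 1. From πP = π: π_1 · (1 − 5/19) + π_2 · 13/15 = π_1 ⇒ π_2 · 13/15 = π_1 · 5/19 ⇒ π_2/π_1 = (5/19)/(13/15) = 75/247. Together with π_1 + π_2 = 1:
  π_1 = (13/15)/(5/19 + 13/15) = (13/15)/(322/285) = 247/322,
  π_2 = (5/19)/(5/19 + 13/15) = (5/19)/(322/285) = 75/322.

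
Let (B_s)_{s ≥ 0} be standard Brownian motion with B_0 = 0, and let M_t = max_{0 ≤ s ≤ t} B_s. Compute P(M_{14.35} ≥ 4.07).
P(M_{14.35} ≥ 4.07) = 2·P(B_{14.35} ≥ 4.07) = 2(1 − Φ(4.07/√14.35)) ≈ 0.2826

By the reflection principle for Brownian motion, P(M_t ≥ a) = 2 · P(B_t ≥ a) for a ≥ 0. Since B_t ~ N(0, t), P(B_t ≥ 4.07) = 1 − Φ(4.07/√t) = 1 − Φ(4.07/√14.35) = 1 − Φ(1.0744). So
  P(M_{14.35} ≥ 4.07) = 2(1 − Φ(1.0744)) ≈ 0.2826.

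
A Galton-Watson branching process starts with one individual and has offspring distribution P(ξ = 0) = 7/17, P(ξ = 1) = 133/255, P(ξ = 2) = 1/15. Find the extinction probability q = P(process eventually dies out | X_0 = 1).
q = 1

Mean offspring μ = 0·7/17 + 1·133/255 + 2·1/15 = 167/255 ≤ 1. For μ ≤ 1 with offspring not concentrated at 1, the Galton-Watson process goes extinct almost surely, so q = 1.
(Algebraic check: The pgf is f(s) = 7/17 + 133/255·s + 1/15·s². The extinction probability q is the smallest fixed point of f in [0, 1]. Setting s = f(s):
  1/15·s² + (133/255 − 1)·s + 7/17 = 0
  1/15·s² − (7/17 + 1/15)·s + 7/17 = 0
which factors as (s − 1)·(1/15·s − 7/17) = 0, giving roots s = 1 and s = (7/17)/(1/15) = 105/17. Since 105/17 ≥ 1, the smallest root in [0, 1] is s = 1.)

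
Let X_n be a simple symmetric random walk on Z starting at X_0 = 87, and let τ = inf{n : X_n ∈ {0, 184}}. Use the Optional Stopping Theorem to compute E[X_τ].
E[X_τ] = 87

X_n is a martingale and τ is a bounded-mean stopping time (indeed τ is finite a.s. with bounded expectation since the walk is in a bounded region). By the OST, E[X_τ] = E[X_0] = 87. Equivalently: E[X_τ] = 184 · P(hit 184 first) + 0 · P(hit 0 first) = 184 · (87/184) = 87.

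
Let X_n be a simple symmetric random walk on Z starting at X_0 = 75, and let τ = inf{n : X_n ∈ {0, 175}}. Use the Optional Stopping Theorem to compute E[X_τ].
E[X_τ] = 75

X_n is a martingale and τ is a bounded-mean stopping time (indeed τ is finite a.s. with bounded expectation since the walk is in a bounded region). By the OST, E[X_τ] = E[X_0] = 75. Equivalently: E[X_τ] = 175 · P(hit 175 first) + 0 · P(hit 0 first) = 175 · (75/175) = 75.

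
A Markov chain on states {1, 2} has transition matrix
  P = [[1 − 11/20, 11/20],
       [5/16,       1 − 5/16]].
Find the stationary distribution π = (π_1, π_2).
π_1 = 25/69, π_2 = 44/69

Solve πP = π with π_1 + π_2 = 1. From πP = π: π_1 · (1 − 11/20) + π_2 · 5/16 = π_1 ⇒ π_2 · 5/16 = π_1 · 11/20 ⇒ π_2/π_1 = (11/20)/(5/16) = 44/25. Together with π_1 + π_2 = 1:
  π_1 = (5/16)/(11/20 + 5/16) = (5/16)/(69/80) = 25/69,
  π_2 = (11/20)/(11/20 + 5/16) = (11/20)/(69/80) = 44/69.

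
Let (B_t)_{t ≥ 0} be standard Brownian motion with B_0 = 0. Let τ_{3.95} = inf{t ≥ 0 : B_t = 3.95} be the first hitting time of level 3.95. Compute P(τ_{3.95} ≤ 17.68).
P(τ_{3.95} ≤ 17.68) = 2(1 − Φ(3.95/√17.68)) = 2(1 − Φ(0.9394)) ≈ 0.3475

By the reflection principle for standard BM, P(τ_b ≤ t) = 2 · P(B_t ≥ b). Since B_t ~ N(0, t), P(B_t ≥ 3.95) = 1 − Φ(3.95/√t) = 1 − Φ(3.95/√17.68) = 1 − Φ(0.9394) ≈ 0.17376. Doubling: P(τ_{3.95} ≤ 17.68) ≈ 2 · 0.17376 = 0.34752 ≈ 0.3475.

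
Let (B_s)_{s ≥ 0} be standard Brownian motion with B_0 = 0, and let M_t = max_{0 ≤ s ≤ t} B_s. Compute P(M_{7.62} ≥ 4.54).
P(M_{7.62} ≥ 4.54) = 2·P(B_{7.62} ≥ 4.54) = 2(1 − Φ(4.54/√7.62)) ≈ 0.1000

By the reflection principle for Brownian motion, P(M_t ≥ a) = 2 · P(B_t ≥ a) for a ≥ 0. Since B_t ~ N(0, t), P(B_t ≥ 4.54) = 1 − Φ(4.54/√t) = 1 − Φ(4.54/√7.62) = 1 − Φ(1.6447). So
  P(M_{7.62} ≥ 4.54) = 2(1 − Φ(1.6447)) ≈ 0.1000.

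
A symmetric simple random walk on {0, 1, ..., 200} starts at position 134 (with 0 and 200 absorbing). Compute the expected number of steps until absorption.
E[τ | X_0 = 134] = 8844

Let v_k = E[τ | X_0 = k]. Boundary: v_0 = v_200 = 0. Recurrence: v_k = 1 + (v_{k-1} + v_{k+1})/2 for 1 ≤ k ≤ 199. The particular solution to v_k − (v_{k-1} + v_{k+1})/2 = 1 is v_k = −k^2. Adding homogeneous solution A + B k and matching boundaries gives v_k = k (200 − k). Substituting k = 134: v_134 = 134 · 66 = 8844.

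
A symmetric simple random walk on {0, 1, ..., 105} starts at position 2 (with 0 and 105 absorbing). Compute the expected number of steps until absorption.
E[τ | X_0 = 2] = 206

Let v_k = E[τ | X_0 = k]. Boundary: v_0 = v_105 = 0. Recurrence: v_k = 1 + (v_{k-1} + v_{k+1})/2 for 1 ≤ k ≤ 104. The particular solution to v_k − (v_{k-1} + v_{k+1})/2 = 1 is v_k = −k^2. Adding homogeneous solution A + B k and matching boundaries gives v_k = k (105 − k). Substituting k = 2: v_2 = 2 · 103 = 206.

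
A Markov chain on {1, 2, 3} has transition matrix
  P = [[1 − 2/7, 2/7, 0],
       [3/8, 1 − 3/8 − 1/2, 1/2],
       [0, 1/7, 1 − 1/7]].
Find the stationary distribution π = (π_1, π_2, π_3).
π = (7/31, 16/93, 56/93)

This is a birth-death chain on three states, which satisfies detailed balance: π_1 · P_{12} = π_2 · P_{21} and π_2 · P_{23} = π_3 · P_{32}.
From π_1 · 2/7 = π_2 · 3/8: π_2/π_1 = (2/7)/(3/8) = 16/21.
From π_2 · 1/2 = π_3 · 1/7: π_3/π_2 = (1/2)/(1/7) = 7/2.
Take π_1 proportional to 1; then unnormalized π = (1, 16/21, 8/3). Normalize by dividing by the sum 31/7:
  π = (7/31, 16/93, 56/93).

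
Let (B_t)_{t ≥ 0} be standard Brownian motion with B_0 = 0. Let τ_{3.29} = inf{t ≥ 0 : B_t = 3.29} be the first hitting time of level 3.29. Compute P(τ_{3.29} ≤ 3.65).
P(τ_{3.29} ≤ 3.65) = 2(1 − Φ(3.29/√3.65)) = 2(1 − Φ(1.7221)) ≈ 0.0851

By the reflection principle for standard BM, P(τ_b ≤ t) = 2 · P(B_t ≥ b). Since B_t ~ N(0, t), P(B_t ≥ 3.29) = 1 − Φ(3.29/√t) = 1 − Φ(3.29/√3.65) = 1 − Φ(1.7221) ≈ 0.04253. Doubling: P(τ_{3.29} ≤ 3.65) ≈ 2 · 0.04253 = 0.08506 ≈ 0.0851.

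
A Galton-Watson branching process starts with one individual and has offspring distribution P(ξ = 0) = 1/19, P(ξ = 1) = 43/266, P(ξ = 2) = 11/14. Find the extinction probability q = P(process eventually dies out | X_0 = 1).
q = 14/209

The pgf is f(s) = 1/19 + 43/266·s + 11/14·s². The extinction probability q is the smallest fixed point of f in [0, 1]. Setting s = f(s):
  11/14·s² + (43/266 − 1)·s + 1/19 = 0
  11/14·s² − (1/19 + 11/14)·s + 1/19 = 0
which factors as (s − 1)·(11/14·s − 1/19) = 0, giving roots s = 1 and s = (1/19)/(11/14) = 14/209.
Mean offspring μ = 43/266 + 2·11/14 = 461/266 > 1 (supercritical), so q < 1. The extinction probability is the smaller root: q = (1/19)/(11/14) = 14/209.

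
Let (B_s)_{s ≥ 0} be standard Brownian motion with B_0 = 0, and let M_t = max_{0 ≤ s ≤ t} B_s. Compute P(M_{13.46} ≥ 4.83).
P(M_{13.46} ≥ 4.83) = 2·P(B_{13.46} ≥ 4.83) = 2(1 − Φ(4.83/√13.46)) ≈ 0.1880

By the reflection principle for Brownian motion, P(M_t ≥ a) = 2 · P(B_t ≥ a) for a ≥ 0. Since B_t ~ N(0, t), P(B_t ≥ 4.83) = 1 − Φ(4.83/√t) = 1 − Φ(4.83/√13.46) = 1 − Φ(1.3165). So
  P(M_{13.46} ≥ 4.83) = 2(1 − Φ(1.3165)) ≈ 0.1880.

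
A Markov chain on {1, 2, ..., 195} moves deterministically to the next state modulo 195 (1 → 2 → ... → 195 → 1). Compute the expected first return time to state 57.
E[T_57 | X_0 = 57] = 195

The chain cycles deterministically, so starting at state 57 it returns in exactly 195 steps. Equivalently, the stationary distribution is uniform π_j = 1/195 for every state j, so by Kac's formula E[T_57] = 1/π_57 = 195.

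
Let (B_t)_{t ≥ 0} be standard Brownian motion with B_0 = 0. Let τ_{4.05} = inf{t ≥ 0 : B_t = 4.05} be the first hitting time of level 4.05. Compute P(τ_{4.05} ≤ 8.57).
P(τ_{4.05} ≤ 8.57) = 2(1 − Φ(4.05/√8.57)) = 2(1 − Φ(1.3835)) ≈ 0.1665

By the reflection principle for standard BM, P(τ_b ≤ t) = 2 · P(B_t ≥ b). Since B_t ~ N(0, t), P(B_t ≥ 4.05) = 1 − Φ(4.05/√t) = 1 − Φ(4.05/√8.57) = 1 − Φ(1.3835) ≈ 0.08326. Doubling: P(τ_{4.05} ≤ 8.57) ≈ 2 · 0.08326 = 0.16652 ≈ 0.1665.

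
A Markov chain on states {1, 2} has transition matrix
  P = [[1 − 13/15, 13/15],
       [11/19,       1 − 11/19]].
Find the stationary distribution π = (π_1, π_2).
π_1 = 165/412, π_2 = 247/412

Solve πP = π with π_1 + π_2 = 1. From πP = π: π_1 · (1 − 13/15) + π_2 · 11/19 = π_1 ⇒ π_2 · 11/19 = π_1 · 13/15 ⇒ π_2/π_1 = (13/15)/(11/19) = 247/165. Together with π_1 + π_2 = 1:
  π_1 = (11/19)/(13/15 + 11/19) = (11/19)/(412/285) = 165/412,
  π_2 = (13/15)/(13/15 + 11/19) = (13/15)/(412/285) = 247/412.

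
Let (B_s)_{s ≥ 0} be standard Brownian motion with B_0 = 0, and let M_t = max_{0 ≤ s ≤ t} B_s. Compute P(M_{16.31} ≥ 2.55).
P(M_{16.31} ≥ 2.55) = 2·P(B_{16.31} ≥ 2.55) = 2(1 − Φ(2.55/√16.31)) ≈ 0.5278

By the reflection principle for Brownian motion, P(M_t ≥ a) = 2 · P(B_t ≥ a) for a ≥ 0. Since B_t ~ N(0, t), P(B_t ≥ 2.55) = 1 − Φ(2.55/√t) = 1 − Φ(2.55/√16.31) = 1 − Φ(0.6314). So
  P(M_{16.31} ≥ 2.55) = 2(1 − Φ(0.6314)) ≈ 0.5278.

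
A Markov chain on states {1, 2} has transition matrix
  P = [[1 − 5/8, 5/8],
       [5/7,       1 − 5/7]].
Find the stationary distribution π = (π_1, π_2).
π_1 = 8/15, π_2 = 7/15

Solve πP = π with π_1 + π_2 = 1. From πP = π: π_1 · (1 − 5/8) + π_2 · 5/7 = π_1 ⇒ π_2 · 5/7 = π_1 · 5/8 ⇒ π_2/π_1 = (5/8)/(5/7) = 7/8. Together with π_1 + π_2 = 1:
  π_1 = (5/7)/(5/8 + 5/7) = (5/7)/(75/56) = 8/15,
  π_2 = (5/8)/(5/8 + 5/7) = (5/8)/(75/56) = 7/15.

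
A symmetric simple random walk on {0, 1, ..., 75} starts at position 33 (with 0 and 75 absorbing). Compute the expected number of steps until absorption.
E[τ | X_0 = 33] = 1386

Let v_k = E[τ | X_0 = k]. Boundary: v_0 = v_75 = 0. Recurrence: v_k = 1 + (v_{k-1} + v_{k+1})/2 for 1 ≤ k ≤ 74. The particular solution to v_k − (v_{k-1} + v_{k+1})/2 = 1 is v_k = −k^2. Adding homogeneous solution A + B k and matching boundaries gives v_k = k (75 − k). Substituting k = 33: v_33 = 33 · 42 = 1386.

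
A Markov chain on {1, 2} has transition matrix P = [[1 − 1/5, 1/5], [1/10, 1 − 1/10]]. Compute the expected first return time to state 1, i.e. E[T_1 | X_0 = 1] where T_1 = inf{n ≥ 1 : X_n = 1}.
E[T_1 | X_0 = 1] = 1/π_1 = 3

For an irreducible recurrent Markov chain with stationary distribution π, E[T_i | X_0 = i] = 1/π_i (Kac's formula). Here π_1 = (1/10)/(1/5 + 1/10) = (1/10)/(3/10) = 1/3, so E[T_1 | X_0 = 1] = 1/π_1 = (1/5 + 1/10)/(1/10) = (3/10)/(1/10) = 3.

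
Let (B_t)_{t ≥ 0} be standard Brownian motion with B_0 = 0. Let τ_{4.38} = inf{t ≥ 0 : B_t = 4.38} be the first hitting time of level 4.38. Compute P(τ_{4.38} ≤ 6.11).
P(τ_{4.38} ≤ 6.11) = 2(1 − Φ(4.38/√6.11)) = 2(1 − Φ(1.7720)) ≈ 0.0764

By the reflection principle for standard BM, P(τ_b ≤ t) = 2 · P(B_t ≥ b). Since B_t ~ N(0, t), P(B_t ≥ 4.38) = 1 − Φ(4.38/√t) = 1 − Φ(4.38/√6.11) = 1 − Φ(1.7720) ≈ 0.03820. Doubling: P(τ_{4.38} ≤ 6.11) ≈ 2 · 0.03820 = 0.07640 ≈ 0.0764.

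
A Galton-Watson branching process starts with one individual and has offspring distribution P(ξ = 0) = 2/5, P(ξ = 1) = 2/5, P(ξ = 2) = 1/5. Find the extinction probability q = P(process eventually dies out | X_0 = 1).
q = 1

Mean offspring μ = 0·2/5 + 1·2/5 + 2·1/5 = 4/5 ≤ 1. For μ ≤ 1 with offspring not concentrated at 1, the Galton-Watson process goes extinct almost surely, so q = 1.
(Algebraic check: The pgf is f(s) = 2/5 + 2/5·s + 1/5·s². The extinction probability q is the smallest fixed point of f in [0, 1]. Setting s = f(s):
  1/5·s² + (2/5 − 1)·s + 2/5 = 0
  1/5·s² − (2/5 + 1/5)·s + 2/5 = 0
which factors as (s − 1)·(1/5·s − 2/5) = 0, giving roots s = 1 and s = (2/5)/(1/5) = 2. Since 2 ≥ 1, the smallest root in [0, 1] is s = 1.)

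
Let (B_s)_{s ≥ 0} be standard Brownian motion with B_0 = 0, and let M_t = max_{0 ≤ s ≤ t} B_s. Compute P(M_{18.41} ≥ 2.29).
P(M_{18.41} ≥ 2.29) = 2·P(B_{18.41} ≥ 2.29) = 2(1 − Φ(2.29/√18.41)) ≈ 0.5935

By the reflection principle for Brownian motion, P(M_t ≥ a) = 2 · P(B_t ≥ a) for a ≥ 0. Since B_t ~ N(0, t), P(B_t ≥ 2.29) = 1 − Φ(2.29/√t) = 1 − Φ(2.29/√18.41) = 1 − Φ(0.5337). So
  P(M_{18.41} ≥ 2.29) = 2(1 − Φ(0.5337)) ≈ 0.5935.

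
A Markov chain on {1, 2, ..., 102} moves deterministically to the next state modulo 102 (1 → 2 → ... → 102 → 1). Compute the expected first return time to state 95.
E[T_95 | X_0 = 95] = 102

The chain cycles deterministically, so starting at state 95 it returns in exactly 102 steps. Equivalently, the stationary distribution is uniform π_j = 1/102 for every state j, so by Kac's formula E[T_95] = 1/π_95 = 102.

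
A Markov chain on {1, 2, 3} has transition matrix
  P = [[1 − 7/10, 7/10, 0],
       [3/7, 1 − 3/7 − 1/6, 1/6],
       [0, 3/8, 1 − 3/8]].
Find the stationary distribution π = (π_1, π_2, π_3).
π = (270/907, 441/907, 196/907)

This is a birth-death chain on three states, which satisfies detailed balance: π_1 · P_{12} = π_2 · P_{21} and π_2 · P_{23} = π_3 · P_{32}.
From π_1 · 7/10 = π_2 · 3/7: π_2/π_1 = (7/10)/(3/7) = 49/30.
From π_2 · 1/6 = π_3 · 3/8: π_3/π_2 = (1/6)/(3/8) = 4/9.
Take π_1 proportional to 1; then unnormalized π = (1, 49/30, 98/135). Normalize by dividing by the sum 907/270:
  π = (270/907, 441/907, 196/907).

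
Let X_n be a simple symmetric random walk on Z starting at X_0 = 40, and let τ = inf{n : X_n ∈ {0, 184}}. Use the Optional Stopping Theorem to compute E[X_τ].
E[X_τ] = 40

X_n is a martingale and τ is a bounded-mean stopping time (indeed τ is finite a.s. with bounded expectation since the walk is in a bounded region). By the OST, E[X_τ] = E[X_0] = 40. Equivalently: E[X_τ] = 184 · P(hit 184 first) + 0 · P(hit 0 first) = 184 · (40/184) = 40.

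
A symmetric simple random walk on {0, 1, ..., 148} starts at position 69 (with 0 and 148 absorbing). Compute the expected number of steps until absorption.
E[τ | X_0 = 69] = 5451

Let v_k = E[τ | X_0 = k]. Boundary: v_0 = v_148 = 0. Recurrence: v_k = 1 + (v_{k-1} + v_{k+1})/2 for 1 ≤ k ≤ 147. The particular solution to v_k − (v_{k-1} + v_{k+1})/2 = 1 is v_k = −k^2. Adding homogeneous solution A + B k and matching boundaries gives v_k = k (148 − k). Substituting k = 69: v_69 = 69 · 79 = 5451.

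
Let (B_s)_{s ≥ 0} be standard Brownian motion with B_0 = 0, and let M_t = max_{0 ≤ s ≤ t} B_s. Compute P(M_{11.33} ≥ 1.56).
P(M_{11.33} ≥ 1.56) = 2·P(B_{11.33} ≥ 1.56) = 2(1 − Φ(1.56/√11.33)) ≈ 0.6430

By the reflection principle for Brownian motion, P(M_t ≥ a) = 2 · P(B_t ≥ a) for a ≥ 0. Since B_t ~ N(0, t), P(B_t ≥ 1.56) = 1 − Φ(1.56/√t) = 1 − Φ(1.56/√11.33) = 1 − Φ(0.4635). So
  P(M_{11.33} ≥ 1.56) = 2(1 − Φ(0.4635)) ≈ 0.6430.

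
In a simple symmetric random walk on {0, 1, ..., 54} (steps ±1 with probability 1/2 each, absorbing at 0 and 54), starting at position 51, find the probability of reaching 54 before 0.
P(hit 54 before 0) = 51/54 = 17/18

Let u_k = P(hit 54 before 0 | start at k). Then u_0 = 0, u_54 = 1, and u_k = u_{k-1}/2 + u_{k+1}/2 for 1 ≤ k ≤ 53. This harmonic recurrence is solved by u_k = k/54, giving u_51 = 51/54 = 17/18.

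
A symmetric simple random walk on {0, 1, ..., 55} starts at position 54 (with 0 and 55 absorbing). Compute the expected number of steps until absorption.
E[τ | X_0 = 54] = 54

Let v_k = E[τ | X_0 = k]. Boundary: v_0 = v_55 = 0. Recurrence: v_k = 1 + (v_{k-1} + v_{k+1})/2 for 1 ≤ k ≤ 54. The particular solution to v_k − (v_{k-1} + v_{k+1})/2 = 1 is v_k = −k^2. Adding homogeneous solution A + B k and matching boundaries gives v_k = k (55 − k). Substituting k = 54: v_54 = 54 · 1 = 54.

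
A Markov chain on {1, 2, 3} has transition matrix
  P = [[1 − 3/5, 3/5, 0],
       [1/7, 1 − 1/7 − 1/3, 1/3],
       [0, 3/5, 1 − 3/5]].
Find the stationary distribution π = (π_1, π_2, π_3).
π = (15/113, 63/113, 35/113)

This is a birth-death chain on three states, which satisfies detailed balance: π_1 · P_{12} = π_2 · P_{21} and π_2 · P_{23} = π_3 · P_{32}.
From π_1 · 3/5 = π_2 · 1/7: π_2/π_1 = (3/5)/(1/7) = 21/5.
From π_2 · 1/3 = π_3 · 3/5: π_3/π_2 = (1/3)/(3/5) = 5/9.
Take π_1 proportional to 1; then unnormalized π = (1, 21/5, 7/3). Normalize by dividing by the sum 113/15:
  π = (15/113, 63/113, 35/113).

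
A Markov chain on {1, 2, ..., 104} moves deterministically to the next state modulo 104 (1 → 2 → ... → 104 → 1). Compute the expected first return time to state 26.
E[T_26 | X_0 = 26] = 104

The chain cycles deterministically, so starting at state 26 it returns in exactly 104 steps. Equivalently, the stationary distribution is uniform π_j = 1/104 for every state j, so by Kac's formula E[T_26] = 1/π_26 = 104.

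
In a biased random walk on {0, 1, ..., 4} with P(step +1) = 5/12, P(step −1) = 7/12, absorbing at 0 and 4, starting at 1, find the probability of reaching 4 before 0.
P(hit 4 before 0) = (1 − (7/5)^1) / (1 − (7/5)^4) = 125/888

Let u_k denote P(reach 4 before 0 | start at k). Boundary: u_0 = 0, u_4 = 1. Recurrence: u_k = 5/12·u_{k+1} + 7/12·u_{k-1} for 1 ≤ k ≤ 3. Try u_k = A + B·r^k with r = q/p = (7/12)/(5/12) = 7/5. Substitution satisfies the recurrence; boundary conditions give:
  u_k = (1 − r^k) / (1 − r^N) = (1 − (7/5)^1) / (1 − (7/5)^4) = 125/888.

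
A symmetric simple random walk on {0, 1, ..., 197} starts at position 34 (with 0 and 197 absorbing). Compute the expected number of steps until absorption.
E[τ | X_0 = 34] = 5542

Let v_k = E[τ | X_0 = k]. Boundary: v_0 = v_197 = 0. Recurrence: v_k = 1 + (v_{k-1} + v_{k+1})/2 for 1 ≤ k ≤ 196. The particular solution to v_k − (v_{k-1} + v_{k+1})/2 = 1 is v_k = −k^2. Adding homogeneous solution A + B k and matching boundaries gives v_k = k (197 − k). Substituting k = 34: v_34 = 34 · 163 = 5542.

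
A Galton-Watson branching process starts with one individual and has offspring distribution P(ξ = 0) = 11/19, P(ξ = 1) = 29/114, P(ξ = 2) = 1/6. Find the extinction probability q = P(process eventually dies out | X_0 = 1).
q = 1

Mean offspring μ = 0·11/19 + 1·29/114 + 2·1/6 = 67/114 ≤ 1. For μ ≤ 1 with offspring not concentrated at 1, the Galton-Watson process goes extinct almost surely, so q = 1.
(Algebraic check: The pgf is f(s) = 11/19 + 29/114·s + 1/6·s². The extinction probability q is the smallest fixed point of f in [0, 1]. Setting s = f(s):
  1/6·s² + (29/114 − 1)·s + 11/19 = 0
  1/6·s² − (11/19 + 1/6)·s + 11/19 = 0
which factors as (s − 1)·(1/6·s − 11/19) = 0, giving roots s = 1 and s = (11/19)/(1/6) = 66/19. Since 66/19 ≥ 1, the smallest root in [0, 1] is s = 1.)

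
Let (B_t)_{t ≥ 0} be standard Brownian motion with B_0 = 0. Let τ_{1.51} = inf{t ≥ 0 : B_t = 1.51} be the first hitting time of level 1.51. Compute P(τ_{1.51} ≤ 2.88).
P(τ_{1.51} ≤ 2.88) = 2(1 − Φ(1.51/√2.88)) = 2(1 − Φ(0.8898)) ≈ 0.3736

By the reflection principle for standard BM, P(τ_b ≤ t) = 2 · P(B_t ≥ b). Since B_t ~ N(0, t), P(B_t ≥ 1.51) = 1 − Φ(1.51/√t) = 1 − Φ(1.51/√2.88) = 1 − Φ(0.8898) ≈ 0.18679. Doubling: P(τ_{1.51} ≤ 2.88) ≈ 2 · 0.18679 = 0.37358 ≈ 0.3736.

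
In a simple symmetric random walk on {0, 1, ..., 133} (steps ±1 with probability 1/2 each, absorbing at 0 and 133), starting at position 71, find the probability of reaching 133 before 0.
P(hit 133 before 0) = 71/133

Let u_k = P(hit 133 before 0 | start at k). Then u_0 = 0, u_133 = 1, and u_k = u_{k-1}/2 + u_{k+1}/2 for 1 ≤ k ≤ 132. This harmonic recurrence is solved by u_k = k/133, giving u_71 = 71/133.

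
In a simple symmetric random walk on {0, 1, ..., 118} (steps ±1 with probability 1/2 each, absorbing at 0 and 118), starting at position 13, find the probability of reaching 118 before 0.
P(hit 118 before 0) = 13/118

Let u_k = P(hit 118 before 0 | start at k). Then u_0 = 0, u_118 = 1, and u_k = u_{k-1}/2 + u_{k+1}/2 for 1 ≤ k ≤ 117. This harmonic recurrence is solved by u_k = k/118, giving u_13 = 13/118.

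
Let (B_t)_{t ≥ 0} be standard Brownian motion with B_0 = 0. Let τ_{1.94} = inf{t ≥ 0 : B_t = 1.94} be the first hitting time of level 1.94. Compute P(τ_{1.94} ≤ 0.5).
P(τ_{1.94} ≤ 0.5) = 2(1 − Φ(1.94/√0.5)) = 2(1 − Φ(2.7436)) ≈ 0.0061

By the reflection principle for standard BM, P(τ_b ≤ t) = 2 · P(B_t ≥ b). Since B_t ~ N(0, t), P(B_t ≥ 1.94) = 1 − Φ(1.94/√t) = 1 − Φ(1.94/√0.5) = 1 − Φ(2.7436) ≈ 0.00304. Doubling: P(τ_{1.94} ≤ 0.5) ≈ 2 · 0.00304 = 0.00608 ≈ 0.0061.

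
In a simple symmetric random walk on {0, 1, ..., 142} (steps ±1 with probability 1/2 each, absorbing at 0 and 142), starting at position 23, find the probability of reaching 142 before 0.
P(hit 142 before 0) = 23/142

Let u_k = P(hit 142 before 0 | start at k). Then u_0 = 0, u_142 = 1, and u_k = u_{k-1}/2 + u_{k+1}/2 for 1 ≤ k ≤ 141. This harmonic recurrence is solved by u_k = k/142, giving u_23 = 23/142.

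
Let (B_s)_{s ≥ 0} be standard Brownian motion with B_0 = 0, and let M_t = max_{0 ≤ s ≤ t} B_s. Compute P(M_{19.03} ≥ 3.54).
P(M_{19.03} ≥ 3.54) = 2·P(B_{19.03} ≥ 3.54) = 2(1 − Φ(3.54/√19.03)) ≈ 0.4171

By the reflection principle for Brownian motion, P(M_t ≥ a) = 2 · P(B_t ≥ a) for a ≥ 0. Since B_t ~ N(0, t), P(B_t ≥ 3.54) = 1 − Φ(3.54/√t) = 1 − Φ(3.54/√19.03) = 1 − Φ(0.8115). So
  P(M_{19.03} ≥ 3.54) = 2(1 − Φ(0.8115)) ≈ 0.4171.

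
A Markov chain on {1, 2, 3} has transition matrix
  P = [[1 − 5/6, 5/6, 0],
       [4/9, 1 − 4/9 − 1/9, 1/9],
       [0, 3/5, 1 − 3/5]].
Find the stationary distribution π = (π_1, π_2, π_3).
π = (9/29, 135/232, 25/232)

This is a birth-death chain on three states, which satisfies detailed balance: π_1 · P_{12} = π_2 · P_{21} and π_2 · P_{23} = π_3 · P_{32}.
From π_1 · 5/6 = π_2 · 4/9: π_2/π_1 = (5/6)/(4/9) = 15/8.
From π_2 · 1/9 = π_3 · 3/5: π_3/π_2 = (1/9)/(3/5) = 5/27.
Take π_1 proportional to 1; then unnormalized π = (1, 15/8, 25/72). Normalize by dividing by the sum 29/9:
  π = (9/29, 135/232, 25/232).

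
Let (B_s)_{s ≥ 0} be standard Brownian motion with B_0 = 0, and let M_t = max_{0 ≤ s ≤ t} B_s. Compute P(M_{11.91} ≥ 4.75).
P(M_{11.91} ≥ 4.75) = 2·P(B_{11.91} ≥ 4.75) = 2(1 − Φ(4.75/√11.91)) ≈ 0.1687

By the reflection principle for Brownian motion, P(M_t ≥ a) = 2 · P(B_t ≥ a) for a ≥ 0. Since B_t ~ N(0, t), P(B_t ≥ 4.75) = 1 − Φ(4.75/√t) = 1 − Φ(4.75/√11.91) = 1 − Φ(1.3764). So
  P(M_{11.91} ≥ 4.75) = 2(1 − Φ(1.3764)) ≈ 0.1687.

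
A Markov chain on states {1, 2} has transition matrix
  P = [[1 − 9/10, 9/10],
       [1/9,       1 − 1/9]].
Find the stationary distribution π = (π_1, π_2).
π_1 = 10/91, π_2 = 81/91

Solve πP = π with π_1 + π_2 = 1. From πP = π: π_1 · (1 − 9/10) + π_2 · 1/9 = π_1 ⇒ π_2 · 1/9 = π_1 · 9/10 ⇒ π_2/π_1 = (9/10)/(1/9) = 81/10. Together with π_1 + π_2 = 1:
  π_1 = (1/9)/(9/10 + 1/9) = (1/9)/(91/90) = 10/91,
  π_2 = (9/10)/(9/10 + 1/9) = (9/10)/(91/90) = 81/91.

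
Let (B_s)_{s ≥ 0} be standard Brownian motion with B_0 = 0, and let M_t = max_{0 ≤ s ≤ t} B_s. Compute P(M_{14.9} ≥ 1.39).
P(M_{14.9} ≥ 1.39) = 2·P(B_{14.9} ≥ 1.39) = 2(1 − Φ(1.39/√14.9)) ≈ 0.7188

By the reflection principle for Brownian motion, P(M_t ≥ a) = 2 · P(B_t ≥ a) for a ≥ 0. Since B_t ~ N(0, t), P(B_t ≥ 1.39) = 1 − Φ(1.39/√t) = 1 − Φ(1.39/√14.9) = 1 − Φ(0.3601). So
  P(M_{14.9} ≥ 1.39) = 2(1 − Φ(0.3601)) ≈ 0.7188.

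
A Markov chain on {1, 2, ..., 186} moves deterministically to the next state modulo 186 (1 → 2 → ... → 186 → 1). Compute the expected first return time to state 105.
E[T_105 | X_0 = 105] = 186

The chain cycles deterministically, so starting at state 105 it returns in exactly 186 steps. Equivalently, the stationary distribution is uniform π_j = 1/186 for every state j, so by Kac's formula E[T_105] = 1/π_105 = 186.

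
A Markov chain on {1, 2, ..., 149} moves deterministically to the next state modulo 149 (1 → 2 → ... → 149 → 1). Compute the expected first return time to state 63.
E[T_63 | X_0 = 63] = 149

The chain cycles deterministically, so starting at state 63 it returns in exactly 149 steps. Equivalently, the stationary distribution is uniform π_j = 1/149 for every state j, so by Kac's formula E[T_63] = 1/π_63 = 149.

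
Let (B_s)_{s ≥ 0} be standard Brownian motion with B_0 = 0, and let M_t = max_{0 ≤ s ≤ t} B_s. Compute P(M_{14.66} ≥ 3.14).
P(M_{14.66} ≥ 3.14) = 2·P(B_{14.66} ≥ 3.14) = 2(1 − Φ(3.14/√14.66)) ≈ 0.4122

By the reflection principle for Brownian motion, P(M_t ≥ a) = 2 · P(B_t ≥ a) for a ≥ 0. Since B_t ~ N(0, t), P(B_t ≥ 3.14) = 1 − Φ(3.14/√t) = 1 − Φ(3.14/√14.66) = 1 − Φ(0.8201). So
  P(M_{14.66} ≥ 3.14) = 2(1 − Φ(0.8201)) ≈ 0.4122.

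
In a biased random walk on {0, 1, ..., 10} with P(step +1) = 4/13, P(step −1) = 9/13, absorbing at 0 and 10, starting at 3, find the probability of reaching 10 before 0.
P(hit 10 before 0) = (1 − (9/4)^3) / (1 − (9/4)^10) = 2179072/697147165

Let u_k denote P(reach 10 before 0 | start at k). Boundary: u_0 = 0, u_10 = 1. Recurrence: u_k = 4/13·u_{k+1} + 9/13·u_{k-1} for 1 ≤ k ≤ 9. Try u_k = A + B·r^k with r = q/p = (9/13)/(4/13) = 9/4. Substitution satisfies the recurrence; boundary conditions give:
  u_k = (1 − r^k) / (1 − r^N) = (1 − (9/4)^3) / (1 − (9/4)^10) = 2179072/697147165.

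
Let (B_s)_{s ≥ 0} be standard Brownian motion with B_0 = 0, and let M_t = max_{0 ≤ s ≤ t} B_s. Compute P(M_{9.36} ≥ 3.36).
P(M_{9.36} ≥ 3.36) = 2·P(B_{9.36} ≥ 3.36) = 2(1 − Φ(3.36/√9.36)) ≈ 0.2721

By the reflection principle for Brownian motion, P(M_t ≥ a) = 2 · P(B_t ≥ a) for a ≥ 0. Since B_t ~ N(0, t), P(B_t ≥ 3.36) = 1 − Φ(3.36/√t) = 1 − Φ(3.36/√9.36) = 1 − Φ(1.0983). So
  P(M_{9.36} ≥ 3.36) = 2(1 − Φ(1.0983)) ≈ 0.2721.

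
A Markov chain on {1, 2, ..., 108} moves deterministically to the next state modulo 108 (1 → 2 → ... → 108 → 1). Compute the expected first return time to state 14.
E[T_14 | X_0 = 14] = 108

The chain cycles deterministically, so starting at state 14 it returns in exactly 108 steps. Equivalently, the stationary distribution is uniform π_j = 1/108 for every state j, so by Kac's formula E[T_14] = 1/π_14 = 108.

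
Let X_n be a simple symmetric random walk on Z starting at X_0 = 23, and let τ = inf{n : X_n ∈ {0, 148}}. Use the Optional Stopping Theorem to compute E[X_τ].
E[X_τ] = 23

X_n is a martingale and τ is a bounded-mean stopping time (indeed τ is finite a.s. with bounded expectation since the walk is in a bounded region). By the OST, E[X_τ] = E[X_0] = 23. Equivalently: E[X_τ] = 148 · P(hit 148 first) + 0 · P(hit 0 first) = 148 · (23/148) = 23.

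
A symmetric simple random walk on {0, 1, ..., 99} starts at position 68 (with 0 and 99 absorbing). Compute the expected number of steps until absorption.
E[τ | X_0 = 68] = 2108

Let v_k = E[τ | X_0 = k]. Boundary: v_0 = v_99 = 0. Recurrence: v_k = 1 + (v_{k-1} + v_{k+1})/2 for 1 ≤ k ≤ 98. The particular solution to v_k − (v_{k-1} + v_{k+1})/2 = 1 is v_k = −k^2. Adding homogeneous solution A + B k and matching boundaries gives v_k = k (99 − k). Substituting k = 68: v_68 = 68 · 31 = 2108.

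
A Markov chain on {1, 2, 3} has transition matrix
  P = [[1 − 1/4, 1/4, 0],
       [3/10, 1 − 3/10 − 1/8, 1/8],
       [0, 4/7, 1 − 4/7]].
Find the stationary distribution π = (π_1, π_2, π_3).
π = (64/129, 160/387, 35/387)

This is a birth-death chain on three states, which satisfies detailed balance: π_1 · P_{12} = π_2 · P_{21} and π_2 · P_{23} = π_3 · P_{32}.
From π_1 · 1/4 = π_2 · 3/10: π_2/π_1 = (1/4)/(3/10) = 5/6.
From π_2 · 1/8 = π_3 · 4/7: π_3/π_2 = (1/8)/(4/7) = 7/32.
Take π_1 proportional to 1; then unnormalized π = (1, 5/6, 35/192). Normalize by dividing by the sum 129/64:
  π = (64/129, 160/387, 35/387).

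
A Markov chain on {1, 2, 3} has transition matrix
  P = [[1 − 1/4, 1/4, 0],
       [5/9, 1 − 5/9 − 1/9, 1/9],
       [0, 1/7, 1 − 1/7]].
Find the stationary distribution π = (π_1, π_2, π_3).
π = (5/9, 1/4, 7/36)

This is a birth-death chain on three states, which satisfies detailed balance: π_1 · P_{12} = π_2 · P_{21} and π_2 · P_{23} = π_3 · P_{32}.
From π_1 · 1/4 = π_2 · 5/9: π_2/π_1 = (1/4)/(5/9) = 9/20.
From π_2 · 1/9 = π_3 · 1/7: π_3/π_2 = (1/9)/(1/7) = 7/9.
Take π_1 proportional to 1; then unnormalized π = (1, 9/20, 7/20). Normalize by dividing by the sum 9/5:
  π = (5/9, 1/4, 7/36).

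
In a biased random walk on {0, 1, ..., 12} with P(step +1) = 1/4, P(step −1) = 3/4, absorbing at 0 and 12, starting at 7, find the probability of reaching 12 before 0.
P(hit 12 before 0) = (1 − (3)^7) / (1 − (3)^12) = 1093/265720

Let u_k denote P(reach 12 before 0 | start at k). Boundary: u_0 = 0, u_12 = 1. Recurrence: u_k = 1/4·u_{k+1} + 3/4·u_{k-1} for 1 ≤ k ≤ 11. Try u_k = A + B·r^k with r = q/p = (3/4)/(1/4) = 3. Substitution satisfies the recurrence; boundary conditions give:
  u_k = (1 − r^k) / (1 − r^N) = (1 − (3)^7) / (1 − (3)^12) = 1093/265720.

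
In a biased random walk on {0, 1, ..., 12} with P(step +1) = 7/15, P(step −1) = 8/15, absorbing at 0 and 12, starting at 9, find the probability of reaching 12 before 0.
P(hit 12 before 0) = (1 − (8/7)^9) / (1 − (8/7)^12) = 190505287/324723015

Let u_k denote P(reach 12 before 0 | start at k). Boundary: u_0 = 0, u_12 = 1. Recurrence: u_k = 7/15·u_{k+1} + 8/15·u_{k-1} for 1 ≤ k ≤ 11. Try u_k = A + B·r^k with r = q/p = (8/15)/(7/15) = 8/7. Substitution satisfies the recurrence; boundary conditions give:
  u_k = (1 − r^k) / (1 − r^N) = (1 − (8/7)^9) / (1 − (8/7)^12) = 190505287/324723015.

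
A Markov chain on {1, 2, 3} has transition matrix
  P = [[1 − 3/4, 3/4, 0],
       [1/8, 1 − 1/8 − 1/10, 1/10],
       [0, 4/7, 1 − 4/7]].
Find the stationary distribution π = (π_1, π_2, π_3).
π = (20/161, 120/161, 3/23)

This is a birth-death chain on three states, which satisfies detailed balance: π_1 · P_{12} = π_2 · P_{21} and π_2 · P_{23} = π_3 · P_{32}.
From π_1 · 3/4 = π_2 · 1/8: π_2/π_1 = (3/4)/(1/8) = 6.
From π_2 · 1/10 = π_3 · 4/7: π_3/π_2 = (1/10)/(4/7) = 7/40.
Take π_1 proportional to 1; then unnormalized π = (1, 6, 21/20). Normalize by dividing by the sum 161/20:
  π = (20/161, 120/161, 3/23).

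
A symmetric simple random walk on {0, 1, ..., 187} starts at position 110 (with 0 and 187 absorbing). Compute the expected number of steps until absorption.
E[τ | X_0 = 110] = 8470

Let v_k = E[τ | X_0 = k]. Boundary: v_0 = v_187 = 0. Recurrence: v_k = 1 + (v_{k-1} + v_{k+1})/2 for 1 ≤ k ≤ 186. The particular solution to v_k − (v_{k-1} + v_{k+1})/2 = 1 is v_k = −k^2. Adding homogeneous solution A + B k and matching boundaries gives v_k = k (187 − k). Substituting k = 110: v_110 = 110 · 77 = 8470.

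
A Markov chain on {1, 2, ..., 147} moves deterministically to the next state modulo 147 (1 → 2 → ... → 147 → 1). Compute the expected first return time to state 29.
E[T_29 | X_0 = 29] = 147

The chain cycles deterministically, so starting at state 29 it returns in exactly 147 steps. Equivalently, the stationary distribution is uniform π_j = 1/147 for every state j, so by Kac's formula E[T_29] = 1/π_29 = 147.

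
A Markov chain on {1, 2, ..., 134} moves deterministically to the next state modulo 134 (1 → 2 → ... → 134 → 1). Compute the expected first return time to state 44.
E[T_44 | X_0 = 44] = 134

The chain cycles deterministically, so starting at state 44 it returns in exactly 134 steps. Equivalently, the stationary distribution is uniform π_j = 1/134 for every state j, so by Kac's formula E[T_44] = 1/π_44 = 134.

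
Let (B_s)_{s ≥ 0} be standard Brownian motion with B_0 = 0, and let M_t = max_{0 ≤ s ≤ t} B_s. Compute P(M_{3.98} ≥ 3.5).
P(M_{3.98} ≥ 3.5) = 2·P(B_{3.98} ≥ 3.5) = 2(1 − Φ(3.5/√3.98)) ≈ 0.0794

By the reflection principle for Brownian motion, P(M_t ≥ a) = 2 · P(B_t ≥ a) for a ≥ 0. Since B_t ~ N(0, t), P(B_t ≥ 3.5) = 1 − Φ(3.5/√t) = 1 − Φ(3.5/√3.98) = 1 − Φ(1.7544). So
  P(M_{3.98} ≥ 3.5) = 2(1 − Φ(1.7544)) ≈ 0.0794.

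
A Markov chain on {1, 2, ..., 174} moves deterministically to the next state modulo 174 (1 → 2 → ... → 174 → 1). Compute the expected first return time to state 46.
E[T_46 | X_0 = 46] = 174

The chain cycles deterministically, so starting at state 46 it returns in exactly 174 steps. Equivalently, the stationary distribution is uniform π_j = 1/174 for every state j, so by Kac's formula E[T_46] = 1/π_46 = 174.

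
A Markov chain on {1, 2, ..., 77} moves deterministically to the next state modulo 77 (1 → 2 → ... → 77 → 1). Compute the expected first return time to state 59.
E[T_59 | X_0 = 59] = 77

The chain cycles deterministically, so starting at state 59 it returns in exactly 77 steps. Equivalently, the stationary distribution is uniform π_j = 1/77 for every state j, so by Kac's formula E[T_59] = 1/π_59 = 77.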